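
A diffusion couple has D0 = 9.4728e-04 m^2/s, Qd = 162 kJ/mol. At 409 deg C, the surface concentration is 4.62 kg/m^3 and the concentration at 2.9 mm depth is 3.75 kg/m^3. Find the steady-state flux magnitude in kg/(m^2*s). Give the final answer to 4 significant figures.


Step 1: D = D0 * exp(-Qd/(R*T))
T = 409 + 273.15 = 682.15 K
D = 9.4728e-04 * exp(-162e3 / (8.314 * 682.15)) = 3.72492e-16 m^2/s
Step 2: J = D * (C1 - C2) / dx
J = 3.72492e-16 * (4.62 - 3.75) / 2.9e-03
J = 1.117e-13 kg/(m^2*s)


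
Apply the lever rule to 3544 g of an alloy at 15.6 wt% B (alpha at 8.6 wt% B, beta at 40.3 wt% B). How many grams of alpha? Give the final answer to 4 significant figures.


f_alpha = (C_beta - C0) / (C_beta - C_alpha)
f_alpha = (40.3 - 15.6) / (40.3 - 8.6) = 0.77918
m_alpha = f_alpha * m_total = 0.77918 * 3544 = 2761 g


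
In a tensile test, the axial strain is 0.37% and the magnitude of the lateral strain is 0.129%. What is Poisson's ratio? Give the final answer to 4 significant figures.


nu = -epsilon_lat / epsilon_axial
Lateral strain is contraction (negative), so using magnitudes:
nu = 0.129 / 0.37
nu = 0.3486


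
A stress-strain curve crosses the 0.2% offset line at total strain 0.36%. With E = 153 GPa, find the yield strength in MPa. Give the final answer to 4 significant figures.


Offset strain = 0.002
Elastic strain at yield = total_strain - offset = 3.6e-03 - 0.002 = 1.6e-03
sigma_y = E * elastic_strain = 153000 * 1.6e-03
sigma_y = 244.8 MPa


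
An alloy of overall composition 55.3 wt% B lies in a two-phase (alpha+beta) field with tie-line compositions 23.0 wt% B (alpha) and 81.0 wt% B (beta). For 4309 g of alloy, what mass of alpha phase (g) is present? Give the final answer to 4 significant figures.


f_alpha = (C_beta - C0) / (C_beta - C_alpha)
f_alpha = (81.0 - 55.3) / (81.0 - 23.0) = 0.443103
m_alpha = f_alpha * m_total = 0.443103 * 4309 = 1909 g


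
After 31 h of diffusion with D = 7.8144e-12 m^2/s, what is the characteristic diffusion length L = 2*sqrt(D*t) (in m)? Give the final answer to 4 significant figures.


t = 31 hr = 111600 s
Diffusion length = 2*sqrt(D*t)
= 2*sqrt(7.8144e-12 * 111600)
= 1.868e-03 m


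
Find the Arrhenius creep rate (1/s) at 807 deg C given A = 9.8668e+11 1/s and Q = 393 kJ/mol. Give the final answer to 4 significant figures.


rate = A * exp(-Q / (R*T))
T = 807 + 273.15 = 1080.15 K
rate = 9.8668e+11 * exp(-393e3 / (8.314 * 1080.15))
rate = 9.739e-08 1/s


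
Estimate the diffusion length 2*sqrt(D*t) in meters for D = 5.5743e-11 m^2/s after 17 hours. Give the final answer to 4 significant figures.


t = 17 hr = 61200 s
Diffusion length = 2*sqrt(D*t)
= 2*sqrt(5.5743e-11 * 61200)
= 3.694e-03 m


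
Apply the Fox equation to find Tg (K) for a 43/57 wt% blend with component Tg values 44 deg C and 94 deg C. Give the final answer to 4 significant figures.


1/Tg = w1/Tg1 + w2/Tg2 (in Kelvin)
Tg1 = 317.15 K, Tg2 = 367.15 K
1/Tg = 0.43/317.15 + 0.57/367.15
Tg = 343.8 K


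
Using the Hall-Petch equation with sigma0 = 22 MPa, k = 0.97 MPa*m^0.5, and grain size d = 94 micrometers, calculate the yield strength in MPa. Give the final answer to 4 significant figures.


sigma_y = sigma0 + k / sqrt(d)
d = 94 um = 9.4e-05 m
sigma_y = 22 + 0.97 / sqrt(9.4e-05)
sigma_y = 122 MPa


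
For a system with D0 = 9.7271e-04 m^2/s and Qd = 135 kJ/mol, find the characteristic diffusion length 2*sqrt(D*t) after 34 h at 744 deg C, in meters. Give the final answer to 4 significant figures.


Step 1: D = D0 * exp(-Qd/(R*T))
T = 1017.15 K
D = 9.7271e-04 * exp(-135e3 / (8.314 * 1017.15)) = 1.13489e-10 m^2/s
Step 2: L = 2*sqrt(D*t)
t = 34 h = 122400 s
L = 2*sqrt(1.13489e-10 * 122400) = 7.454e-03 m


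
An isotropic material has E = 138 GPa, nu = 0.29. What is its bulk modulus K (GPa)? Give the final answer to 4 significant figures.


K = E / (3*(1-2*nu))
K = 138 / (3*(1-2*0.29))
K = 109.5 GPa


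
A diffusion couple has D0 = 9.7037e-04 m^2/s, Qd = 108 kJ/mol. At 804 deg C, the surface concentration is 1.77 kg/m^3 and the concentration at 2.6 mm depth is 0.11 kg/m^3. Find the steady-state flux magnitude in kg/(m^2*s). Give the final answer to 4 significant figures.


Step 1: D = D0 * exp(-Qd/(R*T))
T = 804 + 273.15 = 1077.15 K
D = 9.7037e-04 * exp(-108e3 / (8.314 * 1077.15)) = 5.61647e-09 m^2/s
Step 2: J = D * (C1 - C2) / dx
J = 5.61647e-09 * (1.77 - 0.11) / 2.6e-03
J = 3.586e-06 kg/(m^2*s)


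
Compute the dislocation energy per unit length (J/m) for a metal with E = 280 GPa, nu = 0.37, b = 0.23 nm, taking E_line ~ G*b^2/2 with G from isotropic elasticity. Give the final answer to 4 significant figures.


Step 1: G = E / (2*(1+nu))
G = 280 / (2*(1+0.37)) = 102.19 GPa = 1.0219e+11 Pa
Step 2: E_line = G*b^2/2
b = 0.23 nm = 2.3e-10 m
E_line = 0.5 * 1.0219e+11 * (2.3e-10)^2 = 2.703e-09 J/m


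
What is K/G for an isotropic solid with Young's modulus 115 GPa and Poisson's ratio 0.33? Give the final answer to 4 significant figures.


G = E / (2*(1+nu))
G = 115 / (2*(1+0.33)) = 43.2331 GPa
K = E / (3*(1-2*nu))
K = 115 / (3*(1-2*0.33)) = 112.745 GPa
K/G = 112.745 / 43.2331 = 2.608


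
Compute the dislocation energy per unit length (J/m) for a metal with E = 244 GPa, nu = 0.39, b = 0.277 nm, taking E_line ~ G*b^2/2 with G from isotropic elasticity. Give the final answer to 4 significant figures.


Step 1: G = E / (2*(1+nu))
G = 244 / (2*(1+0.39)) = 87.7698 GPa = 8.77698e+10 Pa
Step 2: E_line = G*b^2/2
b = 0.277 nm = 2.77e-10 m
E_line = 0.5 * 8.77698e+10 * (2.77e-10)^2 = 3.367e-09 J/m


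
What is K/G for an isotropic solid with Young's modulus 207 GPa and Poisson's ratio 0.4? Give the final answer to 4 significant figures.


G = E / (2*(1+nu))
G = 207 / (2*(1+0.4)) = 73.9286 GPa
K = E / (3*(1-2*nu))
K = 207 / (3*(1-2*0.4)) = 345 GPa
K/G = 345 / 73.9286 = 4.667


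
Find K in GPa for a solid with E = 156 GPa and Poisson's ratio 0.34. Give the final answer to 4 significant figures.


K = E / (3*(1-2*nu))
K = 156 / (3*(1-2*0.34))
K = 162.5 GPa


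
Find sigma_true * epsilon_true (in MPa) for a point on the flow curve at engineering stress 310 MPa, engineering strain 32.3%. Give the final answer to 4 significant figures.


sigma_true = sigma_eng * (1 + epsilon_eng)
sigma_true = 310 * (1 + 0.323) = 410.13 MPa
epsilon_true = ln(1 + epsilon_eng)
epsilon_true = ln(1 + 0.323) = 0.279902
sigma_true * epsilon_true = 410.13 * 0.279902 = 114.8 MPa


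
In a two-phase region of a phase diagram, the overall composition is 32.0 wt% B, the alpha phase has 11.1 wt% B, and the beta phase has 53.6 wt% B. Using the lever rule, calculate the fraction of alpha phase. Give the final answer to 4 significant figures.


f_alpha = (C_beta - C0) / (C_beta - C_alpha)
f_alpha = (53.6 - 32.0) / (53.6 - 11.1)
f_alpha = 0.5082


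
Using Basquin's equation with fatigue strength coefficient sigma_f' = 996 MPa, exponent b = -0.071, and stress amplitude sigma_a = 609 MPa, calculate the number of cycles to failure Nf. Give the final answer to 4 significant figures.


sigma_a = sigma_f' * (2*Nf)^b
2*Nf = (sigma_a / sigma_f')^(1/b)
2*Nf = (609 / 996)^(1/-0.071)
2*Nf = 1021.04
Nf = 510.5 cycles


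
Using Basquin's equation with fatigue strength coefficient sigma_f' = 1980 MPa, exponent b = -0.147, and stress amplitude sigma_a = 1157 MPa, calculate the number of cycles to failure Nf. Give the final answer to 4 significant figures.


sigma_a = sigma_f' * (2*Nf)^b
2*Nf = (sigma_a / sigma_f')^(1/b)
2*Nf = (1157 / 1980)^(1/-0.147)
2*Nf = 38.6626
Nf = 19.33 cycles


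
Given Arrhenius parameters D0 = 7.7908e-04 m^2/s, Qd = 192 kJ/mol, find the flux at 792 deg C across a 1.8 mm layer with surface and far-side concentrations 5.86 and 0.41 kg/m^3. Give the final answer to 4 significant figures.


Step 1: D = D0 * exp(-Qd/(R*T))
T = 792 + 273.15 = 1065.15 K
D = 7.7908e-04 * exp(-192e3 / (8.314 * 1065.15)) = 2.98964e-13 m^2/s
Step 2: J = D * (C1 - C2) / dx
J = 2.98964e-13 * (5.86 - 0.41) / 1.8e-03
J = 9.052e-10 kg/(m^2*s)


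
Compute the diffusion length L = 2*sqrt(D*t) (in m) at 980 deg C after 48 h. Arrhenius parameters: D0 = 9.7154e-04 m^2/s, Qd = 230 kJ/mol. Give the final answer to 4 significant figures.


Step 1: D = D0 * exp(-Qd/(R*T))
T = 1253.15 K
D = 9.7154e-04 * exp(-230e3 / (8.314 * 1253.15)) = 2.51246e-13 m^2/s
Step 2: L = 2*sqrt(D*t)
t = 48 h = 172800 s
L = 2*sqrt(2.51246e-13 * 172800) = 4.167e-04 m


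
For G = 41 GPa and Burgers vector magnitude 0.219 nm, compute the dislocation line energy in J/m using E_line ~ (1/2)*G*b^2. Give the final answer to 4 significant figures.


E = G*b^2/2
b = 0.219 nm = 2.19e-10 m
G = 41 GPa = 4.1e+10 Pa
E = 0.5 * 4.1e+10 * (2.19e-10)^2
E = 9.832e-10 J/m


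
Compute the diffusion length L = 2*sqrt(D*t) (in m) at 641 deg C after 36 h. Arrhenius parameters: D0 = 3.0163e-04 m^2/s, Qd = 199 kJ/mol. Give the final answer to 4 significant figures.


Step 1: D = D0 * exp(-Qd/(R*T))
T = 914.15 K
D = 3.0163e-04 * exp(-199e3 / (8.314 * 914.15)) = 1.28286e-15 m^2/s
Step 2: L = 2*sqrt(D*t)
t = 36 h = 129600 s
L = 2*sqrt(1.28286e-15 * 129600) = 2.579e-05 m


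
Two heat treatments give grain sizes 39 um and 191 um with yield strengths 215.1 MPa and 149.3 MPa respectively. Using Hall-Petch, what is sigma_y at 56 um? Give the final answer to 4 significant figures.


sigma_y = sigma0 + k / sqrt(d)
1/sqrt(d1) = 1/sqrt(3.9e-05) = 160.128;  1/sqrt(d2) = 72.3575
k = (sigma1 - sigma2) / (1/sqrt(d1) - 1/sqrt(d2)) = (215.1 - 149.3) / (160.128 - 72.3575) = 0.749681 MPa*m^0.5
sigma0 = sigma1 - k/sqrt(d1) = 215.1 - 0.749681*160.128 = 95.055 MPa
sigma_y(d3) = 95.055 + 0.749681 / sqrt(5.6e-05) = 195.2 MPa


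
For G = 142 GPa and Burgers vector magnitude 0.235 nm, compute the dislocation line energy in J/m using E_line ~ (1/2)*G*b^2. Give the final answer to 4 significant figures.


E = G*b^2/2
b = 0.235 nm = 2.35e-10 m
G = 142 GPa = 1.42e+11 Pa
E = 0.5 * 1.42e+11 * (2.35e-10)^2
E = 3.921e-09 J/m


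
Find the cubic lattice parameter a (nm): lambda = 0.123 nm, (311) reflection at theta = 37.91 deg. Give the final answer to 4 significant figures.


d = lambda / (2*sin(theta))
d = 0.123 / (2*sin(37.91 deg))
d = 0.100094 nm
a = d * sqrt(h^2+k^2+l^2) = 0.100094 * sqrt(11)
a = 0.332 nm


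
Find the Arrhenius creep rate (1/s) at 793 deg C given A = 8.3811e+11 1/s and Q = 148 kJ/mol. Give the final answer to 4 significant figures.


rate = A * exp(-Q / (R*T))
T = 793 + 273.15 = 1066.15 K
rate = 8.3811e+11 * exp(-148e3 / (8.314 * 1066.15))
rate = 46990 1/s


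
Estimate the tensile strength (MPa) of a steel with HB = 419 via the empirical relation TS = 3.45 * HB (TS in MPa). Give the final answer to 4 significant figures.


TS (MPa) = 3.45 * HB
TS = 3.45 * 419
TS = 1446 MPa


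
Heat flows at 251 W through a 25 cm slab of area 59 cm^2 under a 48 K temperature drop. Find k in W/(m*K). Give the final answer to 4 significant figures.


k = Q*L / (A*dT)
L = 0.25 m, A = 5.9e-03 m^2
k = 251 * 0.25 / (5.9e-03 * 48)
k = 221.6 W/(m*K)


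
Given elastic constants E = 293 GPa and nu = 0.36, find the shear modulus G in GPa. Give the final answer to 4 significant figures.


G = E / (2*(1+nu))
G = 293 / (2*(1+0.36))
G = 107.7 GPa


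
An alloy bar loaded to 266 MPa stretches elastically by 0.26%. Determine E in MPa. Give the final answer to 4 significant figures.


E = sigma / epsilon
epsilon = 0.26% = 2.6e-03
E = 266 / 2.6e-03
E = 102300 MPa


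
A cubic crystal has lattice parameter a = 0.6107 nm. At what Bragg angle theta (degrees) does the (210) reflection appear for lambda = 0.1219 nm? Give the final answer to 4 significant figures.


d = a / sqrt(h^2+k^2+l^2)
d = 0.6107 / sqrt(5) = 0.273113 nm
lambda = 2*d*sin(theta)  =>  sin(theta) = lambda / (2*d)
sin(theta) = 0.1219 / (2 * 0.273113) = 0.223167
theta = 12.9 deg


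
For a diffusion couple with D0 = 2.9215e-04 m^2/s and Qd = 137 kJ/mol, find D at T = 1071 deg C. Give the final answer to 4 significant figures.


D = D0 * exp(-Qd / (R*T))
T = 1344.15 K
D = 2.9215e-04 * exp(-137e3 / (8.314 * 1344.15))
D = 1.385e-09 m^2/s


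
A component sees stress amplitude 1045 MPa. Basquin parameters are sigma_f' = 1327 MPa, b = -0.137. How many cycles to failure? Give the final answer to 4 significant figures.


sigma_a = sigma_f' * (2*Nf)^b
2*Nf = (sigma_a / sigma_f')^(1/b)
2*Nf = (1045 / 1327)^(1/-0.137)
2*Nf = 5.71917
Nf = 2.86 cycles


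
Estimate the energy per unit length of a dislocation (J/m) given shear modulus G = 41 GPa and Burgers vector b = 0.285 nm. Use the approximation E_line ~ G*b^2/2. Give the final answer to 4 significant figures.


E = G*b^2/2
b = 0.285 nm = 2.85e-10 m
G = 41 GPa = 4.1e+10 Pa
E = 0.5 * 4.1e+10 * (2.85e-10)^2
E = 1.665e-09 J/m


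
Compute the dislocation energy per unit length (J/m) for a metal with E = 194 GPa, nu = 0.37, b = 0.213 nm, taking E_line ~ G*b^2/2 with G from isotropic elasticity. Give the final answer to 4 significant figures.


Step 1: G = E / (2*(1+nu))
G = 194 / (2*(1+0.37)) = 70.8029 GPa = 7.08029e+10 Pa
Step 2: E_line = G*b^2/2
b = 0.213 nm = 2.13e-10 m
E_line = 0.5 * 7.08029e+10 * (2.13e-10)^2 = 1.606e-09 J/m


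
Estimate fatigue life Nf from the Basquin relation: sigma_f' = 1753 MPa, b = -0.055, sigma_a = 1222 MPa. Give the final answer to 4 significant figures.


sigma_a = sigma_f' * (2*Nf)^b
2*Nf = (sigma_a / sigma_f')^(1/b)
2*Nf = (1222 / 1753)^(1/-0.055)
2*Nf = 706.782
Nf = 353.4 cycles


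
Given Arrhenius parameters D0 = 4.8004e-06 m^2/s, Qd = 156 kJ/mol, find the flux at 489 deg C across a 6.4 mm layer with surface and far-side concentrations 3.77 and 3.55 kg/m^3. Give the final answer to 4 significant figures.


Step 1: D = D0 * exp(-Qd/(R*T))
T = 489 + 273.15 = 762.15 K
D = 4.8004e-06 * exp(-156e3 / (8.314 * 762.15)) = 9.75641e-17 m^2/s
Step 2: J = D * (C1 - C2) / dx
J = 9.75641e-17 * (3.77 - 3.55) / 6.4e-03
J = 3.354e-15 kg/(m^2*s)


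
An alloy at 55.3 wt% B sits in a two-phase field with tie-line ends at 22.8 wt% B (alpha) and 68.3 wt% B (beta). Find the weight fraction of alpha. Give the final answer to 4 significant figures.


f_alpha = (C_beta - C0) / (C_beta - C_alpha)
f_alpha = (68.3 - 55.3) / (68.3 - 22.8)
f_alpha = 0.2857


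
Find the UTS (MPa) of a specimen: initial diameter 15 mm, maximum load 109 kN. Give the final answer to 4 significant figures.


A0 = pi*(d/2)^2 = pi*(15/2)^2 = 176.715 mm^2
UTS = F_max / A0 = 109*1000 / 176.715
UTS = 616.8 MPa


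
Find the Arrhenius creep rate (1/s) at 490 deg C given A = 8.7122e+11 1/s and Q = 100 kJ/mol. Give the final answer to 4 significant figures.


rate = A * exp(-Q / (R*T))
T = 490 + 273.15 = 763.15 K
rate = 8.7122e+11 * exp(-100e3 / (8.314 * 763.15))
rate = 124500 1/s


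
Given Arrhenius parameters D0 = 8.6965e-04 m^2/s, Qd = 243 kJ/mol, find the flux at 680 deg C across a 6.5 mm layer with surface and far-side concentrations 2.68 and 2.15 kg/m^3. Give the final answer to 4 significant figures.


Step 1: D = D0 * exp(-Qd/(R*T))
T = 680 + 273.15 = 953.15 K
D = 8.6965e-04 * exp(-243e3 / (8.314 * 953.15)) = 4.18744e-17 m^2/s
Step 2: J = D * (C1 - C2) / dx
J = 4.18744e-17 * (2.68 - 2.15) / 6.5e-03
J = 3.414e-15 kg/(m^2*s)


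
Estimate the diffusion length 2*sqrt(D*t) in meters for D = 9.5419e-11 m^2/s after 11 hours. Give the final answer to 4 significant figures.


t = 11 hr = 39600 s
Diffusion length = 2*sqrt(D*t)
= 2*sqrt(9.5419e-11 * 39600)
= 3.888e-03 m


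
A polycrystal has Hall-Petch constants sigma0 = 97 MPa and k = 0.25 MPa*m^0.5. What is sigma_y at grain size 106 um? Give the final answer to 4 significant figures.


sigma_y = sigma0 + k / sqrt(d)
d = 106 um = 1.06e-04 m
sigma_y = 97 + 0.25 / sqrt(1.06e-04)
sigma_y = 121.3 MPa


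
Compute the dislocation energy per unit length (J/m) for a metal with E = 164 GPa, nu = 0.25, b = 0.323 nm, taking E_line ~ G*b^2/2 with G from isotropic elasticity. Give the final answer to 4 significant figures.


Step 1: G = E / (2*(1+nu))
G = 164 / (2*(1+0.25)) = 65.6 GPa = 6.56e+10 Pa
Step 2: E_line = G*b^2/2
b = 0.323 nm = 3.23e-10 m
E_line = 0.5 * 6.56e+10 * (3.23e-10)^2 = 3.422e-09 J/m


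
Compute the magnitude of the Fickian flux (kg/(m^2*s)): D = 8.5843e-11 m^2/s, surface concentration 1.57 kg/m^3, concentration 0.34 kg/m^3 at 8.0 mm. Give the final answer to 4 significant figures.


J = -D * (dC/dx) = D * (C1 - C2) / dx
J = 8.5843e-11 * (1.57 - 0.34) / 8e-03
J = 1.32e-08 kg/(m^2*s)


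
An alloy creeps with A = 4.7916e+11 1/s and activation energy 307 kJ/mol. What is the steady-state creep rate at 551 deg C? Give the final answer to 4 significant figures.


rate = A * exp(-Q / (R*T))
T = 551 + 273.15 = 824.15 K
rate = 4.7916e+11 * exp(-307e3 / (8.314 * 824.15))
rate = 1.668e-08 1/s


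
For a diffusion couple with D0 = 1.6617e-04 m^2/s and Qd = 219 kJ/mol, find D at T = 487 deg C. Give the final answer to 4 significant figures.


D = D0 * exp(-Qd / (R*T))
T = 760.15 K
D = 1.6617e-04 * exp(-219e3 / (8.314 * 760.15))
D = 1.483e-19 m^2/s


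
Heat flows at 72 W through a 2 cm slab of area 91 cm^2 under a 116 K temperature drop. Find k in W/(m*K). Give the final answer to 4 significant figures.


k = Q*L / (A*dT)
L = 0.02 m, A = 9.1e-03 m^2
k = 72 * 0.02 / (9.1e-03 * 116)
k = 1.364 W/(m*K)


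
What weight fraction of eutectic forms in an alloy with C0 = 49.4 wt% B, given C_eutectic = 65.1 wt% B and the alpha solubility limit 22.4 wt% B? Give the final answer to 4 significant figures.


f_primary = (C_e - C0) / (C_e - C_alpha_max)
f_primary = (65.1 - 49.4) / (65.1 - 22.4)
f_primary = 0.367681
f_eutectic = 1 - 0.367681 = 0.6323


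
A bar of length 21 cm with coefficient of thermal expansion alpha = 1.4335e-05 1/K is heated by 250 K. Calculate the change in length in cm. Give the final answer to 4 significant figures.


dL = L0 * alpha * dT
dL = 21 * 1.4335e-05 * 250
dL = 0.07526 cm


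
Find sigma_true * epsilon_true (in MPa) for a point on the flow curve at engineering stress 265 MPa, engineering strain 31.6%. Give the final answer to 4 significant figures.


sigma_true = sigma_eng * (1 + epsilon_eng)
sigma_true = 265 * (1 + 0.316) = 348.74 MPa
epsilon_true = ln(1 + epsilon_eng)
epsilon_true = ln(1 + 0.316) = 0.274597
sigma_true * epsilon_true = 348.74 * 0.274597 = 95.76 MPa


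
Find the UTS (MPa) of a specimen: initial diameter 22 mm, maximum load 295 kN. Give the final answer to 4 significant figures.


A0 = pi*(d/2)^2 = pi*(22/2)^2 = 380.133 mm^2
UTS = F_max / A0 = 295*1000 / 380.133
UTS = 776 MPa


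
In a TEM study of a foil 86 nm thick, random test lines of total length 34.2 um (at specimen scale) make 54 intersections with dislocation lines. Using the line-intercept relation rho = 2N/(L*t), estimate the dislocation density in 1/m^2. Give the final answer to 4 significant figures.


rho = 2N / (L * t)
L = 34.2 um = 3.42e-05 m, t = 86 nm = 8.6e-08 m
rho = 2 * 54 / (3.42e-05 * 8.6e-08)
rho = 3.672e+13 1/m^2


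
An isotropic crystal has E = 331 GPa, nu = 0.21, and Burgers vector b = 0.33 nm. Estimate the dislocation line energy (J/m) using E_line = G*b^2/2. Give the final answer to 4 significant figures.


Step 1: G = E / (2*(1+nu))
G = 331 / (2*(1+0.21)) = 136.777 GPa = 1.36777e+11 Pa
Step 2: E_line = G*b^2/2
b = 0.33 nm = 3.3e-10 m
E_line = 0.5 * 1.36777e+11 * (3.3e-10)^2 = 7.448e-09 J/m


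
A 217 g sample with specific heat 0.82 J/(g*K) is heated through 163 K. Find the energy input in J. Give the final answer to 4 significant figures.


Q = m * cp * dT
Q = 217 * 0.82 * 163
Q = 29000 J


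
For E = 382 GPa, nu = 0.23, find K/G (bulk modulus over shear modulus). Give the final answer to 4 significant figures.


G = E / (2*(1+nu))
G = 382 / (2*(1+0.23)) = 155.285 GPa
K = E / (3*(1-2*nu))
K = 382 / (3*(1-2*0.23)) = 235.802 GPa
K/G = 235.802 / 155.285 = 1.519


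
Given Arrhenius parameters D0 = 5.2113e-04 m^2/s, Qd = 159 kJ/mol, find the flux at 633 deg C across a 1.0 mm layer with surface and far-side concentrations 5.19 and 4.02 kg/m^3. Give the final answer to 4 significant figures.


Step 1: D = D0 * exp(-Qd/(R*T))
T = 633 + 273.15 = 906.15 K
D = 5.2113e-04 * exp(-159e3 / (8.314 * 906.15)) = 3.55735e-13 m^2/s
Step 2: J = D * (C1 - C2) / dx
J = 3.55735e-13 * (5.19 - 4.02) / 1e-03
J = 4.162e-10 kg/(m^2*s)


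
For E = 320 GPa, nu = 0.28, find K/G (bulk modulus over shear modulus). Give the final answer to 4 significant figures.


G = E / (2*(1+nu))
G = 320 / (2*(1+0.28)) = 125 GPa
K = E / (3*(1-2*nu))
K = 320 / (3*(1-2*0.28)) = 242.424 GPa
K/G = 242.424 / 125 = 1.939


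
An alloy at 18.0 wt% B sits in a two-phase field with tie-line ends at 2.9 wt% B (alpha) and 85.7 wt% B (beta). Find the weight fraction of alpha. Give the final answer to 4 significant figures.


f_alpha = (C_beta - C0) / (C_beta - C_alpha)
f_alpha = (85.7 - 18.0) / (85.7 - 2.9)
f_alpha = 0.8176


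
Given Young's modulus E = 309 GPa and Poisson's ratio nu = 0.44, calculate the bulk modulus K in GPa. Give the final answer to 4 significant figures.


K = E / (3*(1-2*nu))
K = 309 / (3*(1-2*0.44))
K = 858.3 GPa


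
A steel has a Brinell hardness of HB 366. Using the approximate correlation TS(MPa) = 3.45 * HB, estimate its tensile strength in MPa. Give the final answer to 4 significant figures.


TS (MPa) = 3.45 * HB
TS = 3.45 * 366
TS = 1263 MPa


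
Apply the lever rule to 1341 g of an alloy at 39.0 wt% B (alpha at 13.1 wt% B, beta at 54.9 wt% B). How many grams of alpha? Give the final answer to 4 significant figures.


f_alpha = (C_beta - C0) / (C_beta - C_alpha)
f_alpha = (54.9 - 39.0) / (54.9 - 13.1) = 0.380383
m_alpha = f_alpha * m_total = 0.380383 * 1341 = 510.1 g


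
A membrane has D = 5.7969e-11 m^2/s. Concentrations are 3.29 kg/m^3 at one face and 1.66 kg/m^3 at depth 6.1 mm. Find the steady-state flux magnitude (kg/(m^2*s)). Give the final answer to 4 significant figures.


J = -D * (dC/dx) = D * (C1 - C2) / dx
J = 5.7969e-11 * (3.29 - 1.66) / 6.1e-03
J = 1.549e-08 kg/(m^2*s)


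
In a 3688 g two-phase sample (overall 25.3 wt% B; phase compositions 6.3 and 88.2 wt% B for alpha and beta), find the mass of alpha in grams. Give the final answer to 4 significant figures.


f_alpha = (C_beta - C0) / (C_beta - C_alpha)
f_alpha = (88.2 - 25.3) / (88.2 - 6.3) = 0.76801
m_alpha = f_alpha * m_total = 0.76801 * 3688 = 2832 g


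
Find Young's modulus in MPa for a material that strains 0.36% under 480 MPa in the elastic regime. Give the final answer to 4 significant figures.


E = sigma / epsilon
epsilon = 0.36% = 3.6e-03
E = 480 / 3.6e-03
E = 133300 MPa


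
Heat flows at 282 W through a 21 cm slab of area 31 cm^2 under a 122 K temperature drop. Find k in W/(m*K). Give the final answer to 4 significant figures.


k = Q*L / (A*dT)
L = 0.21 m, A = 3.1e-03 m^2
k = 282 * 0.21 / (3.1e-03 * 122)
k = 156.6 W/(m*K)


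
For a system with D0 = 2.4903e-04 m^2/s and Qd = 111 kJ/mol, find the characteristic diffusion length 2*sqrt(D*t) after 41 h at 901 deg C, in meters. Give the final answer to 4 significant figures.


Step 1: D = D0 * exp(-Qd/(R*T))
T = 1174.15 K
D = 2.4903e-04 * exp(-111e3 / (8.314 * 1174.15)) = 2.87075e-09 m^2/s
Step 2: L = 2*sqrt(D*t)
t = 41 h = 147600 s
L = 2*sqrt(2.87075e-09 * 147600) = 0.04117 m


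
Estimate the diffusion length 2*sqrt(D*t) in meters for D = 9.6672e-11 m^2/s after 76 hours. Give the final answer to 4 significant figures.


t = 76 hr = 273600 s
Diffusion length = 2*sqrt(D*t)
= 2*sqrt(9.6672e-11 * 273600)
= 0.01029 m


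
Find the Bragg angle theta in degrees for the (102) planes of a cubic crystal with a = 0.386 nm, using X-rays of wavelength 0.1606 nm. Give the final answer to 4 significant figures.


d = a / sqrt(h^2+k^2+l^2)
d = 0.386 / sqrt(5) = 0.172624 nm
lambda = 2*d*sin(theta)  =>  sin(theta) = lambda / (2*d)
sin(theta) = 0.1606 / (2 * 0.172624) = 0.465172
theta = 27.72 deg


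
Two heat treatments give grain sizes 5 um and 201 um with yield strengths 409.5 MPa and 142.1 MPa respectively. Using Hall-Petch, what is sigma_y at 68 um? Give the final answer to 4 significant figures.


sigma_y = sigma0 + k / sqrt(d)
1/sqrt(d1) = 1/sqrt(5e-06) = 447.214;  1/sqrt(d2) = 70.5346
k = (sigma1 - sigma2) / (1/sqrt(d1) - 1/sqrt(d2)) = (409.5 - 142.1) / (447.214 - 70.5346) = 0.709888 MPa*m^0.5
sigma0 = sigma1 - k/sqrt(d1) = 409.5 - 0.709888*447.214 = 92.0283 MPa
sigma_y(d3) = 92.0283 + 0.709888 / sqrt(6.8e-05) = 178.1 MPa


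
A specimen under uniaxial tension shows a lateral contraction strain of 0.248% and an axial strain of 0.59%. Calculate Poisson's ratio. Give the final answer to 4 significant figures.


nu = -epsilon_lat / epsilon_axial
Lateral strain is contraction (negative), so using magnitudes:
nu = 0.248 / 0.59
nu = 0.4203


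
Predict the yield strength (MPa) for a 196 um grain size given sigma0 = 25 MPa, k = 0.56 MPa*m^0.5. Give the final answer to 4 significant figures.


sigma_y = sigma0 + k / sqrt(d)
d = 196 um = 1.96e-04 m
sigma_y = 25 + 0.56 / sqrt(1.96e-04)
sigma_y = 65 MPa


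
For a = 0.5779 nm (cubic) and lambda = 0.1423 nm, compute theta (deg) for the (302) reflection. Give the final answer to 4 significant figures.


d = a / sqrt(h^2+k^2+l^2)
d = 0.5779 / sqrt(13) = 0.160281 nm
lambda = 2*d*sin(theta)  =>  sin(theta) = lambda / (2*d)
sin(theta) = 0.1423 / (2 * 0.160281) = 0.443909
theta = 26.35 deg


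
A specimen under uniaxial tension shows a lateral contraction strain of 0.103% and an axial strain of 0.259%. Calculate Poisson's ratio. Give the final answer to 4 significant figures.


nu = -epsilon_lat / epsilon_axial
Lateral strain is contraction (negative), so using magnitudes:
nu = 0.103 / 0.259
nu = 0.3977


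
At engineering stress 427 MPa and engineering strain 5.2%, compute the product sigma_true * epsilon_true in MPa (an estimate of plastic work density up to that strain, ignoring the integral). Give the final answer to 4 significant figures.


sigma_true = sigma_eng * (1 + epsilon_eng)
sigma_true = 427 * (1 + 0.052) = 449.204 MPa
epsilon_true = ln(1 + epsilon_eng)
epsilon_true = ln(1 + 0.052) = 0.0506931
sigma_true * epsilon_true = 449.204 * 0.0506931 = 22.77 MPa


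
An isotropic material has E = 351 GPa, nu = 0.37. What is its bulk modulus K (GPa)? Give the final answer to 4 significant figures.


K = E / (3*(1-2*nu))
K = 351 / (3*(1-2*0.37))
K = 450 GPa


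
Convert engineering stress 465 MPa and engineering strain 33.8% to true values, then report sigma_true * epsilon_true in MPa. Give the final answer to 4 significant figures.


sigma_true = sigma_eng * (1 + epsilon_eng)
sigma_true = 465 * (1 + 0.338) = 622.17 MPa
epsilon_true = ln(1 + epsilon_eng)
epsilon_true = ln(1 + 0.338) = 0.291176
sigma_true * epsilon_true = 622.17 * 0.291176 = 181.2 MPa


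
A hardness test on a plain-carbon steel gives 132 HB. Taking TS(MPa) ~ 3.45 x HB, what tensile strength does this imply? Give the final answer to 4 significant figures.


TS (MPa) = 3.45 * HB
TS = 3.45 * 132
TS = 455.4 MPa


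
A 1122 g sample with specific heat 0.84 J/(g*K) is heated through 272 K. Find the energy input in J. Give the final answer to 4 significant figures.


Q = m * cp * dT
Q = 1122 * 0.84 * 272
Q = 256400 J


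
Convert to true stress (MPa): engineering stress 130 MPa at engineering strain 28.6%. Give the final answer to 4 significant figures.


sigma_true = sigma_eng * (1 + epsilon_eng)
sigma_true = 130 * (1 + 0.286)
sigma_true = 167.2 MPa


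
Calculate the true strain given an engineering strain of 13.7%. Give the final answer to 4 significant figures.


epsilon_true = ln(1 + epsilon_eng)
epsilon_true = ln(1 + 0.137)
epsilon_true = 0.1284


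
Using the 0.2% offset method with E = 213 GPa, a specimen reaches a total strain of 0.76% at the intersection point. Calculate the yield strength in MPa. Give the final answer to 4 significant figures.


Offset strain = 0.002
Elastic strain at yield = total_strain - offset = 7.6e-03 - 0.002 = 5.6e-03
sigma_y = E * elastic_strain = 213000 * 5.6e-03
sigma_y = 1193 MPa


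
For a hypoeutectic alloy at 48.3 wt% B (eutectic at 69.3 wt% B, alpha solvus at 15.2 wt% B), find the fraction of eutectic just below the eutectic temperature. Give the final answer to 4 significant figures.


f_primary = (C_e - C0) / (C_e - C_alpha_max)
f_primary = (69.3 - 48.3) / (69.3 - 15.2)
f_primary = 0.38817
f_eutectic = 1 - 0.38817 = 0.6118


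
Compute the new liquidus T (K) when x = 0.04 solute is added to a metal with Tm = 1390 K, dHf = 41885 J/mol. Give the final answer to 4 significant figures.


dT = R*Tm^2*x / dHf
dT = 8.314 * 1390^2 * 0.04 / 41885
dT = 15.3406 K
T_new = 1390 - 15.3406 = 1375 K


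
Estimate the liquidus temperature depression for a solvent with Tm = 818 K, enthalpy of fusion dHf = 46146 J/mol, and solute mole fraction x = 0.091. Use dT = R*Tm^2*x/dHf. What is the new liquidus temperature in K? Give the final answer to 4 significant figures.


dT = R*Tm^2*x / dHf
dT = 8.314 * 818^2 * 0.091 / 46146
dT = 10.9704 K
T_new = 818 - 10.9704 = 807 K


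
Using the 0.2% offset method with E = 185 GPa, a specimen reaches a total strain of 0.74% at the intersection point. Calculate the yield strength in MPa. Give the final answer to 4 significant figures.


Offset strain = 0.002
Elastic strain at yield = total_strain - offset = 7.4e-03 - 0.002 = 5.4e-03
sigma_y = E * elastic_strain = 185000 * 5.4e-03
sigma_y = 999 MPa


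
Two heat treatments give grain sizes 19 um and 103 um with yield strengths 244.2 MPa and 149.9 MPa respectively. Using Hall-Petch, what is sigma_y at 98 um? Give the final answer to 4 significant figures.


sigma_y = sigma0 + k / sqrt(d)
1/sqrt(d1) = 1/sqrt(1.9e-05) = 229.416;  1/sqrt(d2) = 98.5329
k = (sigma1 - sigma2) / (1/sqrt(d1) - 1/sqrt(d2)) = (244.2 - 149.9) / (229.416 - 98.5329) = 0.720492 MPa*m^0.5
sigma0 = sigma1 - k/sqrt(d1) = 244.2 - 0.720492*229.416 = 78.9078 MPa
sigma_y(d3) = 78.9078 + 0.720492 / sqrt(9.8e-05) = 151.7 MPa


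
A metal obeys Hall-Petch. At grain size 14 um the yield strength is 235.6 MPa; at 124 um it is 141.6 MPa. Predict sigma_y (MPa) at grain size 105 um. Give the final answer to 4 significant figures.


sigma_y = sigma0 + k / sqrt(d)
1/sqrt(d1) = 1/sqrt(1.4e-05) = 267.261;  1/sqrt(d2) = 89.8027
k = (sigma1 - sigma2) / (1/sqrt(d1) - 1/sqrt(d2)) = (235.6 - 141.6) / (267.261 - 89.8027) = 0.529701 MPa*m^0.5
sigma0 = sigma1 - k/sqrt(d1) = 235.6 - 0.529701*267.261 = 94.0314 MPa
sigma_y(d3) = 94.0314 + 0.529701 / sqrt(1.05e-04) = 145.7 MPa


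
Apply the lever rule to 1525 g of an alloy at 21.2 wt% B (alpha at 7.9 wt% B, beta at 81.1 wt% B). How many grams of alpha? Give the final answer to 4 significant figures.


f_alpha = (C_beta - C0) / (C_beta - C_alpha)
f_alpha = (81.1 - 21.2) / (81.1 - 7.9) = 0.818306
m_alpha = f_alpha * m_total = 0.818306 * 1525 = 1248 g


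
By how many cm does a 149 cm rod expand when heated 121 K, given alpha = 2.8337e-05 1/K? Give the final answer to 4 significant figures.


dL = L0 * alpha * dT
dL = 149 * 2.8337e-05 * 121
dL = 0.5109 cm


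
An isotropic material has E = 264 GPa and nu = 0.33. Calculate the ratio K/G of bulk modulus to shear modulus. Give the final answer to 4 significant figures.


G = E / (2*(1+nu))
G = 264 / (2*(1+0.33)) = 99.2481 GPa
K = E / (3*(1-2*nu))
K = 264 / (3*(1-2*0.33)) = 258.824 GPa
K/G = 258.824 / 99.2481 = 2.608


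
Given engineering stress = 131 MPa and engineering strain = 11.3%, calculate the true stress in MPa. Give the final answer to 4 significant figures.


sigma_true = sigma_eng * (1 + epsilon_eng)
sigma_true = 131 * (1 + 0.113)
sigma_true = 145.8 MPa


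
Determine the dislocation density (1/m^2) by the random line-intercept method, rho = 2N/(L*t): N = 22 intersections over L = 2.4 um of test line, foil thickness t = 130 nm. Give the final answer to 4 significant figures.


rho = 2N / (L * t)
L = 2.4 um = 2.4e-06 m, t = 130 nm = 1.3e-07 m
rho = 2 * 22 / (2.4e-06 * 1.3e-07)
rho = 1.41e+14 1/m^2


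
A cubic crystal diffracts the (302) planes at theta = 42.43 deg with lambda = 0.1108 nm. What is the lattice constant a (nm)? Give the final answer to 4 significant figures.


d = lambda / (2*sin(theta))
d = 0.1108 / (2*sin(42.43 deg))
d = 0.0821119 nm
a = d * sqrt(h^2+k^2+l^2) = 0.0821119 * sqrt(13)
a = 0.2961 nm


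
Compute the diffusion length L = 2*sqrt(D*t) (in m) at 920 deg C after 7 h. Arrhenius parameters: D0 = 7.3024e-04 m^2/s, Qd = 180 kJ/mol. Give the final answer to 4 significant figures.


Step 1: D = D0 * exp(-Qd/(R*T))
T = 1193.15 K
D = 7.3024e-04 * exp(-180e3 / (8.314 * 1193.15)) = 9.61617e-12 m^2/s
Step 2: L = 2*sqrt(D*t)
t = 7 h = 25200 s
L = 2*sqrt(9.61617e-12 * 25200) = 9.845e-04 m


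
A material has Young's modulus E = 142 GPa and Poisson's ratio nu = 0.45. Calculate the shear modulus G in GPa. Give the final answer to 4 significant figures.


G = E / (2*(1+nu))
G = 142 / (2*(1+0.45))
G = 48.97 GPa


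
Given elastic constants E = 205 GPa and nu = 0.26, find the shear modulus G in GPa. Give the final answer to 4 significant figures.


G = E / (2*(1+nu))
G = 205 / (2*(1+0.26))
G = 81.35 GPa


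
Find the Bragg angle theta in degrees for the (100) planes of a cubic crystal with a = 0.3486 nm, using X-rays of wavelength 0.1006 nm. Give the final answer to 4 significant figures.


d = a / sqrt(h^2+k^2+l^2)
d = 0.3486 / sqrt(1) = 0.3486 nm
lambda = 2*d*sin(theta)  =>  sin(theta) = lambda / (2*d)
sin(theta) = 0.1006 / (2 * 0.3486) = 0.144291
theta = 8.296 deg


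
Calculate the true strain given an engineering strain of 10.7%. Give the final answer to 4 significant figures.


epsilon_true = ln(1 + epsilon_eng)
epsilon_true = ln(1 + 0.107)
epsilon_true = 0.1017


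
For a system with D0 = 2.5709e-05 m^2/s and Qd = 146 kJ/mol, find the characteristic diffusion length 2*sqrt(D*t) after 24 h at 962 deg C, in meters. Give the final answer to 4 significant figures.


Step 1: D = D0 * exp(-Qd/(R*T))
T = 1235.15 K
D = 2.5709e-05 * exp(-146e3 / (8.314 * 1235.15)) = 1.71991e-11 m^2/s
Step 2: L = 2*sqrt(D*t)
t = 24 h = 86400 s
L = 2*sqrt(1.71991e-11 * 86400) = 2.438e-03 m


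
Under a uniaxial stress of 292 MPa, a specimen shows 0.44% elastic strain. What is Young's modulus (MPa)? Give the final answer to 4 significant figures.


E = sigma / epsilon
epsilon = 0.44% = 4.4e-03
E = 292 / 4.4e-03
E = 66360 MPa


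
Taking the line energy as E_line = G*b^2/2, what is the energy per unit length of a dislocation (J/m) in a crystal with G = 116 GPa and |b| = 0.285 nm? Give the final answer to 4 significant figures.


E = G*b^2/2
b = 0.285 nm = 2.85e-10 m
G = 116 GPa = 1.16e+11 Pa
E = 0.5 * 1.16e+11 * (2.85e-10)^2
E = 4.711e-09 J/m


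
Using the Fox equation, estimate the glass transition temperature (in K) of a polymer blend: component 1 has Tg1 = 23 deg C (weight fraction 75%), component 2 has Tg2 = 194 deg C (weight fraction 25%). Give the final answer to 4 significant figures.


1/Tg = w1/Tg1 + w2/Tg2 (in Kelvin)
Tg1 = 296.15 K, Tg2 = 467.15 K
1/Tg = 0.75/296.15 + 0.25/467.15
Tg = 326 K


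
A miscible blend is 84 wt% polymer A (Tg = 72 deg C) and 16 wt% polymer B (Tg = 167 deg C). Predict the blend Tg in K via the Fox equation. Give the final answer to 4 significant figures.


1/Tg = w1/Tg1 + w2/Tg2 (in Kelvin)
Tg1 = 345.15 K, Tg2 = 440.15 K
1/Tg = 0.84/345.15 + 0.16/440.15
Tg = 357.5 K


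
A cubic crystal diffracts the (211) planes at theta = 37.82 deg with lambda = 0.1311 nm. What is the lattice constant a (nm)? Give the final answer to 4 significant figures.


d = lambda / (2*sin(theta))
d = 0.1311 / (2*sin(37.82 deg))
d = 0.106901 nm
a = d * sqrt(h^2+k^2+l^2) = 0.106901 * sqrt(6)
a = 0.2619 nm


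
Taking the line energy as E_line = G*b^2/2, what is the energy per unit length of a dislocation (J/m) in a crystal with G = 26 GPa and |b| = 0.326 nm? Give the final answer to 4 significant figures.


E = G*b^2/2
b = 0.326 nm = 3.26e-10 m
G = 26 GPa = 2.6e+10 Pa
E = 0.5 * 2.6e+10 * (3.26e-10)^2
E = 1.382e-09 J/m


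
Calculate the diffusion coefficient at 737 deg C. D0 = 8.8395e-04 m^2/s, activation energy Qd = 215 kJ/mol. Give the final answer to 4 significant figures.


D = D0 * exp(-Qd / (R*T))
T = 1010.15 K
D = 8.8395e-04 * exp(-215e3 / (8.314 * 1010.15))
D = 6.736e-15 m^2/s


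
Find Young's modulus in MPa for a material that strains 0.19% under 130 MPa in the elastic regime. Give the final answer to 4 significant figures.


E = sigma / epsilon
epsilon = 0.19% = 1.9e-03
E = 130 / 1.9e-03
E = 68420 MPa


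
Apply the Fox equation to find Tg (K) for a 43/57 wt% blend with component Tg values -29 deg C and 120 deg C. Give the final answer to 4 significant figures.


1/Tg = w1/Tg1 + w2/Tg2 (in Kelvin)
Tg1 = 244.15 K, Tg2 = 393.15 K
1/Tg = 0.43/244.15 + 0.57/393.15
Tg = 311.4 K


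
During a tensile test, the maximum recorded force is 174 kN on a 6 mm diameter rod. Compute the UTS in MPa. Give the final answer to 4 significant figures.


A0 = pi*(d/2)^2 = pi*(6/2)^2 = 28.2743 mm^2
UTS = F_max / A0 = 174*1000 / 28.2743
UTS = 6154 MPa


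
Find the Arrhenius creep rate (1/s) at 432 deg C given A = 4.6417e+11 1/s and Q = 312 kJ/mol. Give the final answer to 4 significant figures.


rate = A * exp(-Q / (R*T))
T = 432 + 273.15 = 705.15 K
rate = 4.6417e+11 * exp(-312e3 / (8.314 * 705.15))
rate = 3.582e-12 1/s


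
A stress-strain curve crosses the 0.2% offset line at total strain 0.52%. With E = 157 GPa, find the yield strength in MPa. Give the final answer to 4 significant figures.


Offset strain = 0.002
Elastic strain at yield = total_strain - offset = 5.2e-03 - 0.002 = 3.2e-03
sigma_y = E * elastic_strain = 157000 * 3.2e-03
sigma_y = 502.4 MPa


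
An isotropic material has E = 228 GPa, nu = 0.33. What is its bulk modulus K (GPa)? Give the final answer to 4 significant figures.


K = E / (3*(1-2*nu))
K = 228 / (3*(1-2*0.33))
K = 223.5 GPa


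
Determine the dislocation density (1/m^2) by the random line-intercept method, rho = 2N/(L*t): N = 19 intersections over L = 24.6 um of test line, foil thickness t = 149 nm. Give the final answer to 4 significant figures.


rho = 2N / (L * t)
L = 24.6 um = 2.46e-05 m, t = 149 nm = 1.49e-07 m
rho = 2 * 19 / (2.46e-05 * 1.49e-07)
rho = 1.037e+13 1/m^2


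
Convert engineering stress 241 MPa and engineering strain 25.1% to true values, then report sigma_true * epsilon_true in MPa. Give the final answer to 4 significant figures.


sigma_true = sigma_eng * (1 + epsilon_eng)
sigma_true = 241 * (1 + 0.251) = 301.491 MPa
epsilon_true = ln(1 + epsilon_eng)
epsilon_true = ln(1 + 0.251) = 0.223943
sigma_true * epsilon_true = 301.491 * 0.223943 = 67.52 MPa


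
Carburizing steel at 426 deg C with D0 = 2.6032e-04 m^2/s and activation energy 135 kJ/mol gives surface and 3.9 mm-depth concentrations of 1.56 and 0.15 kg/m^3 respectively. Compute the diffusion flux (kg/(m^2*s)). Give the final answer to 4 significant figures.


Step 1: D = D0 * exp(-Qd/(R*T))
T = 426 + 273.15 = 699.15 K
D = 2.6032e-04 * exp(-135e3 / (8.314 * 699.15)) = 2.1334e-14 m^2/s
Step 2: J = D * (C1 - C2) / dx
J = 2.1334e-14 * (1.56 - 0.15) / 3.9e-03
J = 7.713e-12 kg/(m^2*s)


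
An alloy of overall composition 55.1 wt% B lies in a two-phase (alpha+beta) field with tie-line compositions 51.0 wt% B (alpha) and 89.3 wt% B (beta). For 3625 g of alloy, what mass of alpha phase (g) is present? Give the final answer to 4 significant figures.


f_alpha = (C_beta - C0) / (C_beta - C_alpha)
f_alpha = (89.3 - 55.1) / (89.3 - 51.0) = 0.89295
m_alpha = f_alpha * m_total = 0.89295 * 3625 = 3237 g


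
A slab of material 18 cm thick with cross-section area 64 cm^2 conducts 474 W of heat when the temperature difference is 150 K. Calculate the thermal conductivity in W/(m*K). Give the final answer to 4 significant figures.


k = Q*L / (A*dT)
L = 0.18 m, A = 6.4e-03 m^2
k = 474 * 0.18 / (6.4e-03 * 150)
k = 88.88 W/(m*K)
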